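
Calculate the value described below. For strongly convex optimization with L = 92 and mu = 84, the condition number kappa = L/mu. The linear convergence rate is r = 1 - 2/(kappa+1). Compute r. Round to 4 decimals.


Step 1: Compute the condition number.
kappa = L/mu = 92/84 = 1.0952
Step 2: Compute the convergence rate.
r = 1 - 2/(kappa + 1) = 1 - 2*mu/(L + mu) = (L - mu)/(L + mu) = 8/176 = 0.0455


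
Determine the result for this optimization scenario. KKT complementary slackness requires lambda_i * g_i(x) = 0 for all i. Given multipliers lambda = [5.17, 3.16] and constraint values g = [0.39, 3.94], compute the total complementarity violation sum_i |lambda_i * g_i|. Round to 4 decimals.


KKT complementary slackness check:
lambda_1 * g_1 = 5.17 * 0.39 = 2.0163
lambda_2 * g_2 = 3.16 * 3.94 = 12.4504
Total violation = 2.0163 + 12.4504 = 14.4667


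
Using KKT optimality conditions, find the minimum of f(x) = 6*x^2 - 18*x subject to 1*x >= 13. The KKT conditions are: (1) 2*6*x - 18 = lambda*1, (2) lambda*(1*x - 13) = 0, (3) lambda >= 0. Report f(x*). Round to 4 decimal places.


Step 1: Try lambda = 0 (constraint inactive).
x_unc = 18/(2*6) = 1.5
Check: 1*1.5 = 1.5 < 13 -- violated!
Step 2: Constraint must be active: 1*x = 13
x* = 13/1 = 13.0
lambda = (2*6*13.0 - 18)/1 = 138.0
Step 3: Compute optimal value.
f(x*) = 6*13.0^2 - 18*13.0 = 780.0


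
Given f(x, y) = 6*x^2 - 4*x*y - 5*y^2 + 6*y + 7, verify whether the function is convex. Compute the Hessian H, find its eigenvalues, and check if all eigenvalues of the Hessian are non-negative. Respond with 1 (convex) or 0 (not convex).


The Hessian of f(x,y) = 6*x^2 - 4*x*y - 5*y^2 + 6*y + 7 is:
H = [[12, -4], [-4, -10]]
Trace = 12 - 10 = 2
Determinant = 12*-10 - (-4)^2 = -136
Discriminant = (2)^2 - 4*-136 = 548.0
Eigenvalues: lambda_1 = -10.7047, lambda_2 = 12.7047
The function is not convex.

0


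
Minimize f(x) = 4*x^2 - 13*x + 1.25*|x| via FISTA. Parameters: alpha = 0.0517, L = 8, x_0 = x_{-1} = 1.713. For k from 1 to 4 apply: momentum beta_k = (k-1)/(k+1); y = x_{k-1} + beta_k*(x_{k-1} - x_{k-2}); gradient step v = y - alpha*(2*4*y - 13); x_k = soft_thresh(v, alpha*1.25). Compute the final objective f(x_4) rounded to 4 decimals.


FISTA on f(x) = 4*x^2 - 13*x + 1.25*|x|
L = 8, alpha = 0.0517
Iteration 1: beta = 0.0, y = 1.713 + 0.0*(1.713 - 1.713) = 1.713
  grad(y) = 0.704, v = y - alpha*grad = 1.6766
  prox(v) = soft_thresh(1.6766, 0.0646) = 1.612
Iteration 2: beta = 0.3333, y = 1.612 + 0.3333*(1.612 - 1.713) = 1.5783
  grad(y) = -0.3736, v = y - alpha*grad = 1.5976
  prox(v) = soft_thresh(1.5976, 0.0646) = 1.533
Iteration 3: beta = 0.5, y = 1.533 + 0.5*(1.533 - 1.612) = 1.4935
  grad(y) = -1.052, v = y - alpha*grad = 1.5479
  prox(v) = soft_thresh(1.5479, 0.0646) = 1.4833
Iteration 4: beta = 0.6, y = 1.4833 + 0.6*(1.4833 - 1.533) = 1.4534
  grad(y) = -1.3726, v = y - alpha*grad = 1.5244
  prox(v) = soft_thresh(1.5244, 0.0646) = 1.4598
f(x_4) = 4*1.4598^2 - 13*1.4598 + 1.25*|1.4598| = -8.6286


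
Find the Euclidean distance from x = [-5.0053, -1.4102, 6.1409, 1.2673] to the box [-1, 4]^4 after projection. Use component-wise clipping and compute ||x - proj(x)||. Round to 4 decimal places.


Project each component onto [-1, 4].
clip(-5.0053) = -1.0, clip(-1.4102) = -1.0, clip(6.1409) = 4.0, clip(1.2673) = 1.2673
Projection = [-1.0, -1.0, 4.0, 1.2673]
Squared diffs: [16.0424, 0.1683, 4.5835, 0.0]
Distance = sqrt(20.7942) = 4.5601


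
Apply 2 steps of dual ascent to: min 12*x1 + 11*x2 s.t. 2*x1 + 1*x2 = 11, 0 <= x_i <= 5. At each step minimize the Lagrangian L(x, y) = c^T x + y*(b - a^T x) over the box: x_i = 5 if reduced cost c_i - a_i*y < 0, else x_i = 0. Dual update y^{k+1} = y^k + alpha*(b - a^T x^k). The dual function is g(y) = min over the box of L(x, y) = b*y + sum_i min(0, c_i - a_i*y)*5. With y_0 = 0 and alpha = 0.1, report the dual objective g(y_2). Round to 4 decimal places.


Dual ascent for LP: min 12*x1 + 11*x2, 2*x1 + 1*x2 = 11, 0 <= x_i <= 5
Step 1: y^k = 0.0, reduced costs: (12.0, 11.0)
  x^k = (0.0, 0.0), subgradient = b - a^T x = 11.0
  y^{k+1} = 0.0 + 0.1*11.0 = 1.1
Step 2: y^k = 1.1, reduced costs: (9.8, 9.9)
  x^k = (0.0, 0.0), subgradient = b - a^T x = 11.0
  y^{k+1} = 1.1 + 0.1*11.0 = 2.2
Dual objective at y_2 = 2.2: reduced costs (7.6, 8.8), box minimizer x = (0.0, 0.0)
g(y_2) = b*y + (c1 - a1*y)*x1 + (c2 - a2*y)*x2 = 11*2.2 + 7.6*0.0 + 8.8*0.0 = 24.2 + 0.0 + 0.0 = 24.2


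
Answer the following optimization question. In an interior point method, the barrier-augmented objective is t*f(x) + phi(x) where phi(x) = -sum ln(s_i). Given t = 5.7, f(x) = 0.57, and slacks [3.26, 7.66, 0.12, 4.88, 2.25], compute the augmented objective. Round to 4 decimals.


Step 1: Compute log-barrier.
ln values: [1.1817, 2.036, -2.1203, 1.5851, 0.8109]
phi = -(1.1817 + 2.036 - 2.1203 + 1.5851 + 0.8109) = -3.4936
Step 2: Compute augmented objective.
t*f(x) = 5.7*0.57 = 3.249
Total = 3.249 - 3.4936 = -0.2446


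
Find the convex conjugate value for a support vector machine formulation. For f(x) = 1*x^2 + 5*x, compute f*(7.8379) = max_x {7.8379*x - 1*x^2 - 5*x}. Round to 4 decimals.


f*(y) = sup_x {y*x - a*x^2 - b*x} = sup_x {(y-b)*x - a*x^2}
FOC: (y - b) - 2a*x = 0 => x* = (y - b)/(2a)
x* = (7.8379 - 5)/(2*1) = 1.419
f*(7.8379) = (y-b)^2/(4a) = (7.8379 - 5)^2/(4*1)
= 8.0537/4 = 2.0134


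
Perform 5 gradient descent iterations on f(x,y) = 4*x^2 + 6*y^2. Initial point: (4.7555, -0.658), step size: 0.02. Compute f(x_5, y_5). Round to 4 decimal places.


Gradient descent on f(x,y) = 4*x^2 + 6*y^2.
Starting point: (4.7555, -0.658), alpha = 0.02
Step 1: grad_x = 2*4*4.7555 = 38.044, grad_y = 2*6*-0.658 = -7.896
  x_1 = 4.7555 - 0.02*38.044 = 3.9946
  y_1 = -0.658 - 0.02*-7.896 = -0.5001
Step 2: grad_x = 2*4*3.9946 = 31.957, grad_y = 2*6*-0.5001 = -6.001
  x_2 = 3.9946 - 0.02*31.957 = 3.3555
  y_2 = -0.5001 - 0.02*-6.001 = -0.3801
Step 3: grad_x = 2*4*3.3555 = 26.8438, grad_y = 2*6*-0.3801 = -4.5607
  x_3 = 3.3555 - 0.02*26.8438 = 2.8186
  y_3 = -0.3801 - 0.02*-4.5607 = -0.2888
Step 4: grad_x = 2*4*2.8186 = 22.5488, grad_y = 2*6*-0.2888 = -3.4662
  x_4 = 2.8186 - 0.02*22.5488 = 2.3676
  y_4 = -0.2888 - 0.02*-3.4662 = -0.2195
Step 5: grad_x = 2*4*2.3676 = 18.941, grad_y = 2*6*-0.2195 = -2.6343
  x_5 = 2.3676 - 0.02*18.941 = 1.9888
  y_5 = -0.2195 - 0.02*-2.6343 = -0.1668
f(1.9888, -0.1668) = 4*1.9888^2 + 6*(-0.1668)^2 = 15.9884


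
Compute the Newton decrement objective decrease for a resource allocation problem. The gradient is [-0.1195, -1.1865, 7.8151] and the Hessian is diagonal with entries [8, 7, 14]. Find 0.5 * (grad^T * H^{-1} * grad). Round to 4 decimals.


Step 1: H is diagonal, so H^(-1) * g = [-0.0149, -0.1695, 0.5582].
Step 2: g^T H^(-1) g = sum_i g_i^2 / H_ii
  = (-0.1195)^2/8 + (-1.1865)^2/7 + (7.8151)^2/14
  = 0.0018 + 0.2011 + 4.3626 = 4.5655
Step 3: Objective decrease = 0.5 * g^T H^(-1) g = 2.2827


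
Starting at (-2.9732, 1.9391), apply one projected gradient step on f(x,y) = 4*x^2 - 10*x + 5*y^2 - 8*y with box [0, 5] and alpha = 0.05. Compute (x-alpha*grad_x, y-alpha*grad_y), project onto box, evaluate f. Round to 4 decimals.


Step 1: Compute gradient at (-2.9732, 1.9391).
grad_x = 2*4*-2.9732 - 10 = -33.7856
grad_y = 2*5*1.9391 - 8 = 11.391
Step 2: Gradient step.
x_raw = -2.9732 - 0.05*-33.7856 = -1.2839
y_raw = 1.9391 - 0.05*11.391 = 1.3696
Step 3: Project onto [0, 5].
x_proj = clip(-1.2839) = 0.0
y_proj = clip(1.3696) = 1.3696
Step 4: Evaluate f.
f(0.0, 1.3696) = -1.5781


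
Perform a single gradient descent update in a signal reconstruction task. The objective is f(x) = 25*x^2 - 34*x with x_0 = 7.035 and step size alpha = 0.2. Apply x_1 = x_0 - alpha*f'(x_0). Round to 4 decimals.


We compute the gradient at x_0 and apply the update.
f'(x) = 50*x - 34
f'(7.035) = 50*7.035 - 34 = 317.75
x_1 = 7.035 - 0.2*317.75 = -56.515


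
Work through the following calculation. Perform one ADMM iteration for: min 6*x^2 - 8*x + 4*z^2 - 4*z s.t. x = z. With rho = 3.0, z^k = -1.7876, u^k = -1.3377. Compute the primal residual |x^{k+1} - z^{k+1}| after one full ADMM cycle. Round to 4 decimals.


ADMM iteration with rho = 3.0, z^k = -1.7876, u^k = -1.3377
Step 1: x-update.
Minimize 6*x^2 - 8*x + (3.0/2)*(x + 1.7876 - 1.3377)^2
FOC: (2*6 + 3.0)*x = 8 + 3.0*(-1.7876 + 1.3377)
x^{k+1} = 0.4434
Step 2: z-update.
Minimize 4*z^2 - 4*z + (3.0/2)*(0.4434 - z - 1.3377)^2
FOC: (2*4 + 3.0)*z = 4 + 3.0*(0.4434 - 1.3377)
z^{k+1} = 0.1197
Step 3: u-update.
u^{k+1} = -1.3377 + 0.4434 - 0.1197 = -1.0141
Step 4: Primal residual = |0.4434 - 0.1197| = 0.3236


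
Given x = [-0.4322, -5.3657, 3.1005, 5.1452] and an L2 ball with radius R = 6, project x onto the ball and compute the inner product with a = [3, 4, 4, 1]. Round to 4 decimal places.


Step 1: Compute ||x|| (intermediates to 6 decimals).
||x|| = sqrt((-0.4322)^2 + (-5.3657)^2 + 3.1005^2 + 5.1452^2) = 8.066208
Step 2: Project.
Since ||x|| > R, scale = R/||x|| = 6/8.066208 = 0.743844, proj(x) = scale * x
proj(x) = [-0.321489, -3.991244, 2.306288, 3.827226]
Step 3: Dot product.
a^T * proj(x) = 3*(-0.321489) + 4*(-3.991244) + 4*2.306288 + 1*3.827226 = -3.8771


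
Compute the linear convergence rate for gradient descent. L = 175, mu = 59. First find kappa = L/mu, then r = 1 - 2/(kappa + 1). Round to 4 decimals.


Step 1: Compute the condition number.
kappa = L/mu = 175/59 = 2.9661
Step 2: Compute the convergence rate.
r = 1 - 2/(kappa + 1) = 1 - 2*mu/(L + mu) = (L - mu)/(L + mu) = 116/234 = 0.4957


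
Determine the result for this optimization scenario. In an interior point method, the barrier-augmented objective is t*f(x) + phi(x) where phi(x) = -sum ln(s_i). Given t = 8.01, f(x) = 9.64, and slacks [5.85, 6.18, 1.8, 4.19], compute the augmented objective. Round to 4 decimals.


Step 1: Compute log-barrier.
ln values: [1.7664, 1.8213, 0.5878, 1.4327]
phi = -(1.7664 + 1.8213 + 0.5878 + 1.4327) = -5.6082
Step 2: Compute augmented objective.
t*f(x) = 8.01*9.64 = 77.2164
Total = 77.2164 - 5.6082 = 71.6082


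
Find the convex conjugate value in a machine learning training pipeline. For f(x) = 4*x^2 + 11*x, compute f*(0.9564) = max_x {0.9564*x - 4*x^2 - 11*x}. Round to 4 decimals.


f*(y) = sup_x {y*x - a*x^2 - b*x} = sup_x {(y-b)*x - a*x^2}
FOC: (y - b) - 2a*x = 0 => x* = (y - b)/(2a)
x* = (0.9564 - 11)/(2*4) = -1.2555
f*(0.9564) = (y-b)^2/(4a) = (0.9564 - 11)^2/(4*4)
= 100.8739/16 = 6.3046


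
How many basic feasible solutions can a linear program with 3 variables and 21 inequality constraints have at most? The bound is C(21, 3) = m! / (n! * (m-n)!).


Each vertex corresponds to some choice of n active constraints out of m, so the number of vertices is at most C(m, n) = m! / (n!(m-n)!).
m = 21, n = 3
Numerator: 21 * 20 * 19
Denominator: 3! = 6
C(21, 3) = 1330


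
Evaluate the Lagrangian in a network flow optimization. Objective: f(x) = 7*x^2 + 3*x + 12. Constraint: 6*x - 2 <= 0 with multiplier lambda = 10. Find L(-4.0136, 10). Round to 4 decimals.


Step 1: Evaluate f(x).
f(-4.0136) = 7*(-4.0136)^2 + 3*(-4.0136) + 12 = 112.7221
Step 2: Evaluate g(x).
g(-4.0136) = 6*-4.0136 - 2 = -26.0816
Step 3: Compute Lagrangian.
L = 112.7221 + 10*-26.0816 = -148.0939


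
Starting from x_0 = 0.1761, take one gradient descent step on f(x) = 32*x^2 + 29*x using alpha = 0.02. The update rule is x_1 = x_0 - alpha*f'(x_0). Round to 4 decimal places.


We compute the gradient at x_0 and apply the update.
f'(x) = 64*x + 29
f'(0.1761) = 64*0.1761 + 29 = 40.2704
x_1 = 0.1761 - 0.02*40.2704 = -0.6293


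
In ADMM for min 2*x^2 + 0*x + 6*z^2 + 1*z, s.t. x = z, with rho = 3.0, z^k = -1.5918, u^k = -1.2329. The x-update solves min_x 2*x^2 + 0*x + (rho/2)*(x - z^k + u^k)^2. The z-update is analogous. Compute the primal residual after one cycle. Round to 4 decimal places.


ADMM iteration with rho = 3.0, z^k = -1.5918, u^k = -1.2329
Step 1: x-update.
Minimize 2*x^2 + 0*x + (3.0/2)*(x + 1.5918 - 1.2329)^2
FOC: (2*2 + 3.0)*x = 0 + 3.0*(-1.5918 + 1.2329)
x^{k+1} = -0.1538
Step 2: z-update.
Minimize 6*z^2 + 1*z + (3.0/2)*(-0.1538 - z - 1.2329)^2
FOC: (2*6 + 3.0)*z = -1 + 3.0*(-0.1538 - 1.2329)
z^{k+1} = -0.344
Step 3: u-update.
u^{k+1} = -1.2329 - 0.1538 + 0.344 = -1.0427
Step 4: Primal residual = |-0.1538 + 0.344| = 0.1902


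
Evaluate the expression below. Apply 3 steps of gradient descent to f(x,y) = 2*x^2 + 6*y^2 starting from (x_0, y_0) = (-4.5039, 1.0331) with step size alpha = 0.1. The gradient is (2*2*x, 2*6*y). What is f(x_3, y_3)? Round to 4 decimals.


Gradient descent on f(x,y) = 2*x^2 + 6*y^2.
Starting point: (-4.5039, 1.0331), alpha = 0.1
Step 1: grad_x = 2*2*-4.5039 = -18.0156, grad_y = 2*6*1.0331 = 12.3972
  x_1 = -4.5039 - 0.1*-18.0156 = -2.7023
  y_1 = 1.0331 - 0.1*12.3972 = -0.2066
Step 2: grad_x = 2*2*-2.7023 = -10.8094, grad_y = 2*6*-0.2066 = -2.4794
  x_2 = -2.7023 - 0.1*-10.8094 = -1.6214
  y_2 = -0.2066 - 0.1*-2.4794 = 0.0413
Step 3: grad_x = 2*2*-1.6214 = -6.4856, grad_y = 2*6*0.0413 = 0.4959
  x_3 = -1.6214 - 0.1*-6.4856 = -0.9728
  y_3 = 0.0413 - 0.1*0.4959 = -0.0083
f(-0.9728, -0.0083) = 2*(-0.9728)^2 + 6*(-0.0083)^2 = 1.8933


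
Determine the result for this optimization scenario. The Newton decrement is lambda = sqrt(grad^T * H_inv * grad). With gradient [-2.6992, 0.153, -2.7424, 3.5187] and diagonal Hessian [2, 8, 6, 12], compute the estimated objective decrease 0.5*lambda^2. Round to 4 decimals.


Step 1: H is diagonal, so H^(-1) * g = [-1.3496, 0.0191, -0.4571, 0.2932].
Step 2: g^T H^(-1) g = sum_i g_i^2 / H_ii
  = (-2.6992)^2/2 + (0.153)^2/8 + (-2.7424)^2/6 + (3.5187)^2/12
  = 3.6428 + 0.0029 + 1.2535 + 1.0318 = 5.931
Step 3: Objective decrease = 0.5 * g^T H^(-1) g = 2.9655


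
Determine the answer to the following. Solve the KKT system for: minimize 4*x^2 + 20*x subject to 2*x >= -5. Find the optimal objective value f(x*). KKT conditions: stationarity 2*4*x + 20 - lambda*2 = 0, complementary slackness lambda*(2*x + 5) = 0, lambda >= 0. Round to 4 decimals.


Step 1: Try lambda = 0 (constraint inactive).
Stationarity: 2*4*x + 20 = 0
x* = -20/(2*4) = -2.5
Check constraint: 2*-2.5 = -5.0 >= -5 -- satisfied.
Step 2: Compute optimal value.
f(x*) = 4*(-2.5)^2 + 20*(-2.5) = -25.0


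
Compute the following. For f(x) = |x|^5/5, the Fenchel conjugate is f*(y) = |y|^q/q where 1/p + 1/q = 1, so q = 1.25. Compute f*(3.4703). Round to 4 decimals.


The conjugate exponent q satisfies 1/p + 1/q = 1.
p = 5, so q = 5/(5 - 1) = 1.25
|y|^q = 3.4703^1.25 = 4.7365
f*(3.4703) = 4.7365 / 1.25 = 3.7892


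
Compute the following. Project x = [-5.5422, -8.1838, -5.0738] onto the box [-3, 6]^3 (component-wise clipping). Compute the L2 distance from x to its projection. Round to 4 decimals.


Project each component onto [-3, 6].
clip(-5.5422) = -3.0, clip(-8.1838) = -3.0, clip(-5.0738) = -3.0
Projection = [-3.0, -3.0, -3.0]
Squared diffs: [6.4628, 26.8718, 4.3006]
Distance = sqrt(37.6352) = 6.1348


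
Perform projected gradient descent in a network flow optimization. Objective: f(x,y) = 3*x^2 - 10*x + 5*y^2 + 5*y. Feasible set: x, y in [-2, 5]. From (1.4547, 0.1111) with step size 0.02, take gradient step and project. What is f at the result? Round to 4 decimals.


Step 1: Compute gradient at (1.4547, 0.1111).
grad_x = 2*3*1.4547 - 10 = -1.2718
grad_y = 2*5*0.1111 + 5 = 6.111
Step 2: Gradient step.
x_raw = 1.4547 - 0.02*-1.2718 = 1.4801
y_raw = 0.1111 - 0.02*6.111 = -0.0111
Step 3: Project onto [-2, 5].
x_proj = clip(1.4801) = 1.4801
y_proj = clip(-0.0111) = -0.0111
Step 4: Evaluate f.
f(1.4801, -0.0111) = -8.2839


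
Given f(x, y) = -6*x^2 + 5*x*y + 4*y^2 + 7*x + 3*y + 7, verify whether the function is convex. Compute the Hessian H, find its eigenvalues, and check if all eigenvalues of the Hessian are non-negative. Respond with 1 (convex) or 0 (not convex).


The Hessian of f(x,y) = -6*x^2 + 5*x*y + 4*y^2 + 7*x + 3*y + 7 is:
H = [[-12, 5], [5, 8]]
Trace = -12 + 8 = -4
Determinant = -12*8 - (5)^2 = -121
Discriminant = (-4)^2 - 4*-121 = 500.0
Eigenvalues: lambda_1 = -13.1803, lambda_2 = 9.1803
The function is not convex.

0


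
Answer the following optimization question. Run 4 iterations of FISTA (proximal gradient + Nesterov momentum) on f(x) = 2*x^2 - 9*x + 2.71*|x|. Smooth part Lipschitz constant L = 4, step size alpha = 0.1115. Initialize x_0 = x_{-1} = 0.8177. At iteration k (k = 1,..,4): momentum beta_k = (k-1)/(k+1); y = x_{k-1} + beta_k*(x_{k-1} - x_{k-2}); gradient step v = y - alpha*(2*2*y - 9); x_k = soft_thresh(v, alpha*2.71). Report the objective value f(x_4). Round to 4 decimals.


FISTA on f(x) = 2*x^2 - 9*x + 2.71*|x|
L = 4, alpha = 0.1115
Iteration 1: beta = 0.0, y = 0.8177 + 0.0*(0.8177 - 0.8177) = 0.8177
  grad(y) = -5.7292, v = y - alpha*grad = 1.4565
  prox(v) = soft_thresh(1.4565, 0.3022) = 1.1543
Iteration 2: beta = 0.3333, y = 1.1543 + 0.3333*(1.1543 - 0.8177) = 1.2666
  grad(y) = -3.9338, v = y - alpha*grad = 1.7052
  prox(v) = soft_thresh(1.7052, 0.3022) = 1.403
Iteration 3: beta = 0.5, y = 1.403 + 0.5*(1.403 - 1.1543) = 1.5273
  grad(y) = -2.8906, v = y - alpha*grad = 1.8496
  prox(v) = soft_thresh(1.8496, 0.3022) = 1.5475
Iteration 4: beta = 0.6, y = 1.5475 + 0.6*(1.5475 - 1.403) = 1.6342
  grad(y) = -2.4633, v = y - alpha*grad = 1.9088
  prox(v) = soft_thresh(1.9088, 0.3022) = 1.6067
f(x_4) = 2*1.6067^2 - 9*1.6067 + 2.71*|1.6067| = -4.9432


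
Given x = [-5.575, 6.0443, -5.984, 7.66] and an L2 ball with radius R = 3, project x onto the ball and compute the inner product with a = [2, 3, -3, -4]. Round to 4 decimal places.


Step 1: Compute ||x|| (intermediates to 6 decimals).
||x|| = sqrt((-5.575)^2 + 6.0443^2 + (-5.984)^2 + 7.66^2) = 12.731773
Step 2: Project.
Since ||x|| > R, scale = R/||x|| = 3/12.731773 = 0.235631, proj(x) = scale * x
proj(x) = [-1.313643, 1.424224, -1.410016, 1.804933]
Step 3: Dot product.
a^T * proj(x) = 2*(-1.313643) + 3*1.424224 - 3*(-1.410016) - 4*1.804933 = -1.3443


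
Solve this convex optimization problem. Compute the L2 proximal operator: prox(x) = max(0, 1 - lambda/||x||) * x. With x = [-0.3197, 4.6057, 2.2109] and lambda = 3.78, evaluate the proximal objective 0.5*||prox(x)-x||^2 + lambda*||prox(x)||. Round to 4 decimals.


Step 1: Compute ||x||.
||x|| = 5.1189
Step 2: Compute scaling factor.
scale = max(0, 1 - 3.78/5.1189) = 0.2616
Step 3: prox(x) = [-0.0836, 1.2046, 0.5783]
||prox(x)|| = 1.3389
Step 4: Proximal objective.
0.5*||prox-x||^2 = 7.1442
lambda*||prox|| = 5.061
Total = 12.2051


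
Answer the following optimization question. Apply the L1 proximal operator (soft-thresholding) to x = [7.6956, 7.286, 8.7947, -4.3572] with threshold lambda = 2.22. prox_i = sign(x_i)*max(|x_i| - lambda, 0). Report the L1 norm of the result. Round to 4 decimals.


Soft-thresholding with lambda = 2.22:
prox(7.6956) = sign(7.6956)*max(|7.6956| - 2.22, 0) = 5.4756
prox(7.286) = sign(7.286)*max(|7.286| - 2.22, 0) = 5.066
prox(8.7947) = sign(8.7947)*max(|8.7947| - 2.22, 0) = 6.5747
prox(-4.3572) = sign(-4.3572)*max(|-4.3572| - 2.22, 0) = -2.1372
prox(x) = [5.4756, 5.066, 6.5747, -2.1372]
||prox(x)||_1 = 5.4756 + 5.066 + 6.5747 + 2.1372 = 19.2535


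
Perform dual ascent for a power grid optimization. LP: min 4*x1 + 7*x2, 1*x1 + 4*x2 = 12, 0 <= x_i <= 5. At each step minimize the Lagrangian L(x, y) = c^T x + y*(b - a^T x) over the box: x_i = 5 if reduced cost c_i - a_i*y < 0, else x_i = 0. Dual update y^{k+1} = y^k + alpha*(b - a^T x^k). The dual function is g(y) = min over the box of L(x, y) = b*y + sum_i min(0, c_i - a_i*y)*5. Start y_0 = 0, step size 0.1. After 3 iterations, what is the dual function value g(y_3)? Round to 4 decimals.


Dual ascent for LP: min 4*x1 + 7*x2, 1*x1 + 4*x2 = 12, 0 <= x_i <= 5
Step 1: y^k = 0.0, reduced costs: (4.0, 7.0)
  x^k = (0.0, 0.0), subgradient = b - a^T x = 12.0
  y^{k+1} = 0.0 + 0.1*12.0 = 1.2
Step 2: y^k = 1.2, reduced costs: (2.8, 2.2)
  x^k = (0.0, 0.0), subgradient = b - a^T x = 12.0
  y^{k+1} = 1.2 + 0.1*12.0 = 2.4
Step 3: y^k = 2.4, reduced costs: (1.6, -2.6)
  x^k = (0.0, 5.0), subgradient = b - a^T x = -8.0
  y^{k+1} = 2.4 + 0.1*-8.0 = 1.6
Dual objective at y_3 = 1.6: reduced costs (2.4, 0.6), box minimizer x = (0.0, 0.0)
g(y_3) = b*y + (c1 - a1*y)*x1 + (c2 - a2*y)*x2 = 12*1.6 + 2.4*0.0 + 0.6*0.0 = 19.2 + 0.0 + 0.0 = 19.2


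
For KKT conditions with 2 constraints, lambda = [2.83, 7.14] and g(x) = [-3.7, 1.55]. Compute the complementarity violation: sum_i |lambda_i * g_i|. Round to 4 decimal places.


KKT complementary slackness check:
lambda_1 * g_1 = 2.83 * -3.7 = -10.471
lambda_2 * g_2 = 7.14 * 1.55 = 11.067
Total violation = 10.471 + 11.067 = 21.538


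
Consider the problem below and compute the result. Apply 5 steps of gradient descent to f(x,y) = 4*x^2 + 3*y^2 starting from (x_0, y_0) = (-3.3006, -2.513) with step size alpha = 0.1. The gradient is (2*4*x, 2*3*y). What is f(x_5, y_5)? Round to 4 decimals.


Gradient descent on f(x,y) = 4*x^2 + 3*y^2.
Starting point: (-3.3006, -2.513), alpha = 0.1
Step 1: grad_x = 2*4*-3.3006 = -26.4048, grad_y = 2*3*-2.513 = -15.078
  x_1 = -3.3006 - 0.1*-26.4048 = -0.6601
  y_1 = -2.513 - 0.1*-15.078 = -1.0052
Step 2: grad_x = 2*4*-0.6601 = -5.281, grad_y = 2*3*-1.0052 = -6.0312
  x_2 = -0.6601 - 0.1*-5.281 = -0.132
  y_2 = -1.0052 - 0.1*-6.0312 = -0.4021
Step 3: grad_x = 2*4*-0.132 = -1.0562, grad_y = 2*3*-0.4021 = -2.4125
  x_3 = -0.132 - 0.1*-1.0562 = -0.0264
  y_3 = -0.4021 - 0.1*-2.4125 = -0.1608
Step 4: grad_x = 2*4*-0.0264 = -0.2112, grad_y = 2*3*-0.1608 = -0.965
  x_4 = -0.0264 - 0.1*-0.2112 = -0.0053
  y_4 = -0.1608 - 0.1*-0.965 = -0.0643
Step 5: grad_x = 2*4*-0.0053 = -0.0422, grad_y = 2*3*-0.0643 = -0.386
  x_5 = -0.0053 - 0.1*-0.0422 = -0.0011
  y_5 = -0.0643 - 0.1*-0.386 = -0.0257
f(-0.0011, -0.0257) = 4*(-0.0011)^2 + 3*(-0.0257)^2 = 0.002


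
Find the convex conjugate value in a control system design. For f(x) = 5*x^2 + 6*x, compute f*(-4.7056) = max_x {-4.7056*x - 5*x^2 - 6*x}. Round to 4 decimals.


f*(y) = sup_x {y*x - a*x^2 - b*x} = sup_x {(y-b)*x - a*x^2}
FOC: (y - b) - 2a*x = 0 => x* = (y - b)/(2a)
x* = (-4.7056 - 6)/(2*5) = -1.0706
f*(-4.7056) = (y-b)^2/(4a) = (-4.7056 - 6)^2/(4*5)
= 114.6099/20 = 5.7305


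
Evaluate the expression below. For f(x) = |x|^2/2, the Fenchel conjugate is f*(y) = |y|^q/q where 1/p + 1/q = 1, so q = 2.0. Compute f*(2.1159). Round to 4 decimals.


The conjugate exponent q satisfies 1/p + 1/q = 1.
p = 2, so q = 2/(2 - 1) = 2.0
|y|^q = 2.1159^2.0 = 4.477
f*(2.1159) = 4.477 / 2.0 = 2.2385


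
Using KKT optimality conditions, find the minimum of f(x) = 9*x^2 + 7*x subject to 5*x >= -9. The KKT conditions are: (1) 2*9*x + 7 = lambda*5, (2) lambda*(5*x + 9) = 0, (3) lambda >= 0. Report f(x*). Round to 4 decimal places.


Step 1: Try lambda = 0 (constraint inactive).
Stationarity: 2*9*x + 7 = 0
x* = -7/(2*9) = -7/18 = -0.3889 (rounded; the exact value -7/18 is used below)
Check constraint: 5*-0.3889 = -1.9445 >= -9 -- satisfied.
Step 2: Compute optimal value.
f(x*) = 9*(-7/18)^2 + 7*(-7/18) = -1.3611


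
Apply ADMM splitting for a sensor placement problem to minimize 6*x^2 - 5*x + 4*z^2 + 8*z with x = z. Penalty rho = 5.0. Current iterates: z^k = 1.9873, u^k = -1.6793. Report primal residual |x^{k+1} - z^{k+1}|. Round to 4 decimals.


ADMM iteration with rho = 5.0, z^k = 1.9873, u^k = -1.6793
Step 1: x-update.
Minimize 6*x^2 - 5*x + (5.0/2)*(x - 1.9873 - 1.6793)^2
FOC: (2*6 + 5.0)*x = 5 + 5.0*(1.9873 + 1.6793)
x^{k+1} = 1.3725
Step 2: z-update.
Minimize 4*z^2 + 8*z + (5.0/2)*(1.3725 - z - 1.6793)^2
FOC: (2*4 + 5.0)*z = -8 + 5.0*(1.3725 - 1.6793)
z^{k+1} = -0.7334
Step 3: u-update.
u^{k+1} = -1.6793 + 1.3725 + 0.7334 = 0.4266
Step 4: Primal residual = |1.3725 + 0.7334| = 2.1059


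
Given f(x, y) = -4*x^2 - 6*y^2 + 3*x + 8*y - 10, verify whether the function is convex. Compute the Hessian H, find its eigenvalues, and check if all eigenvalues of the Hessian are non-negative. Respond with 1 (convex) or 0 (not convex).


The Hessian of f(x,y) = -4*x^2 - 6*y^2 + 3*x + 8*y - 10 is:
H = [[-8, 0], [0, -12]]
Trace = -8 - 12 = -20
Determinant = -8*-12 - (0)^2 = 96
Discriminant = (-20)^2 - 4*96 = 16.0
Eigenvalues: lambda_1 = -12.0, lambda_2 = -8.0
The function is not convex.

0


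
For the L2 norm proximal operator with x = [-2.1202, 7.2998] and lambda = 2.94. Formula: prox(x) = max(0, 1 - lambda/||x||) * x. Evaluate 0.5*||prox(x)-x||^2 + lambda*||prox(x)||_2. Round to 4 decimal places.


Step 1: Compute ||x||.
||x|| = 7.6015
Step 2: Compute scaling factor.
scale = max(0, 1 - 2.94/7.6015) = 0.6132
Step 3: prox(x) = [-1.3002, 4.4765]
||prox(x)|| = 4.6615
Step 4: Proximal objective.
0.5*||prox-x||^2 = 4.3218
lambda*||prox|| = 13.7048
Total = 18.0265


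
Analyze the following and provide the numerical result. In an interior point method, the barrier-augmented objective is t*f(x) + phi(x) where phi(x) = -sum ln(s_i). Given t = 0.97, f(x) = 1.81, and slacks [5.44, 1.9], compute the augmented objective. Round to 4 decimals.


Step 1: Compute log-barrier.
ln values: [1.6938, 0.6419]
phi = -(1.6938 + 0.6419) = -2.3356
Step 2: Compute augmented objective.
t*f(x) = 0.97*1.81 = 1.7557
Total = 1.7557 - 2.3356 = -0.5799


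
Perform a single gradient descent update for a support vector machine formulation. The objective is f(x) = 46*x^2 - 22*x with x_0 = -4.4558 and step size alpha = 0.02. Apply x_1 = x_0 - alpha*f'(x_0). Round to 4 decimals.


We compute the gradient at x_0 and apply the update.
f'(x) = 92*x - 22
f'(-4.4558) = 92*-4.4558 - 22 = -431.9336
x_1 = -4.4558 - 0.02*-431.9336 = 4.1829


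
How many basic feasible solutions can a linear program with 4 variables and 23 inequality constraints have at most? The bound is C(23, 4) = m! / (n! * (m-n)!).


Each vertex corresponds to some choice of n active constraints out of m, so the number of vertices is at most C(m, n) = m! / (n!(m-n)!).
m = 23, n = 4
Numerator: 23 * 22 * 21 * 20
Denominator: 4! = 24
C(23, 4) = 8855


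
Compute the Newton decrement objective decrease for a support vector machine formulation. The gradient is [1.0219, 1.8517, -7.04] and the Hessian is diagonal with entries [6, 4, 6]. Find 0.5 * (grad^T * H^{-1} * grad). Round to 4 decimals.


Step 1: H is diagonal, so H^(-1) * g = [0.1703, 0.4629, -1.1733].
Step 2: g^T H^(-1) g = sum_i g_i^2 / H_ii
  = (1.0219)^2/6 + (1.8517)^2/4 + (-7.04)^2/6
  = 0.174 + 0.8572 + 8.2603 = 9.2915
Step 3: Objective decrease = 0.5 * g^T H^(-1) g = 4.6458


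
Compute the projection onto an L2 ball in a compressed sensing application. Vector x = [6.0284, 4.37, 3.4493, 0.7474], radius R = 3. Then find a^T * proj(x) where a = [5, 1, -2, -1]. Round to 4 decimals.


Step 1: Compute ||x|| (intermediates to 6 decimals).
||x|| = sqrt(6.0284^2 + 4.37^2 + 3.4493^2 + 0.7474^2) = 8.239829
Step 2: Project.
Since ||x|| > R, scale = R/||x|| = 3/8.239829 = 0.364085, proj(x) = scale * x
proj(x) = [2.19485, 1.591051, 1.255838, 0.272117]
Step 3: Dot product.
a^T * proj(x) = 5*2.19485 + 1*1.591051 - 2*1.255838 - 1*0.272117 = 9.7815


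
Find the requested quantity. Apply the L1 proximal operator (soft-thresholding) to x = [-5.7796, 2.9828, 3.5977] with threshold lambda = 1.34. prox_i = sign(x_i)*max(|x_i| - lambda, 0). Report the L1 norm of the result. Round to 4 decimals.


Soft-thresholding with lambda = 1.34:
prox(-5.7796) = sign(-5.7796)*max(|-5.7796| - 1.34, 0) = -4.4396
prox(2.9828) = sign(2.9828)*max(|2.9828| - 1.34, 0) = 1.6428
prox(3.5977) = sign(3.5977)*max(|3.5977| - 1.34, 0) = 2.2577
prox(x) = [-4.4396, 1.6428, 2.2577]
||prox(x)||_1 = 4.4396 + 1.6428 + 2.2577 = 8.3401


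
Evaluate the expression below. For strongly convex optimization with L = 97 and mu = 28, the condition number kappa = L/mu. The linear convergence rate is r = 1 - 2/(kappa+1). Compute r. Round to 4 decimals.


Step 1: Compute the condition number.
kappa = L/mu = 97/28 = 3.4643
Step 2: Compute the convergence rate.
r = 1 - 2/(kappa + 1) = 1 - 2*mu/(L + mu) = (L - mu)/(L + mu) = 69/125 = 0.552


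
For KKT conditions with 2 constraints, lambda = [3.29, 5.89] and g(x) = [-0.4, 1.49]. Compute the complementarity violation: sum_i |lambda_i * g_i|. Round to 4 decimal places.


KKT complementary slackness check:
lambda_1 * g_1 = 3.29 * -0.4 = -1.316
lambda_2 * g_2 = 5.89 * 1.49 = 8.7761
Total violation = 1.316 + 8.7761 = 10.0921


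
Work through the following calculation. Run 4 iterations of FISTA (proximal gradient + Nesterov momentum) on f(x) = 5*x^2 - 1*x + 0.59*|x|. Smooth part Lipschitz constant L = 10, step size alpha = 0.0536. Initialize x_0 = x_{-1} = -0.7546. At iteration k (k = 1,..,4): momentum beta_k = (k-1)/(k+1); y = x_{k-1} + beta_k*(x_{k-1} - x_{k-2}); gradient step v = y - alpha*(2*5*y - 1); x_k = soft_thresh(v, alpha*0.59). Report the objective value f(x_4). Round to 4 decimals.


FISTA on f(x) = 5*x^2 - 1*x + 0.59*|x|
L = 10, alpha = 0.0536
Iteration 1: beta = 0.0, y = -0.7546 + 0.0*(-0.7546 + 0.7546) = -0.7546
  grad(y) = -8.546, v = y - alpha*grad = -0.2965
  prox(v) = soft_thresh(-0.2965, 0.0316) = -0.2649
Iteration 2: beta = 0.3333, y = -0.2649 + 0.3333*(-0.2649 + 0.7546) = -0.1017
  grad(y) = -2.0168, v = y - alpha*grad = 0.0064
  prox(v) = soft_thresh(0.0064, 0.0316) = 0.0
Iteration 3: beta = 0.5, y = 0.0 + 0.5*(0.0 + 0.2649) = 0.1325
  grad(y) = 0.3246, v = y - alpha*grad = 0.1151
  prox(v) = soft_thresh(0.1151, 0.0316) = 0.0834
Iteration 4: beta = 0.6, y = 0.0834 + 0.6*(0.0834 - 0.0) = 0.1335
  grad(y) = 0.335, v = y - alpha*grad = 0.1155
  prox(v) = soft_thresh(0.1155, 0.0316) = 0.0839
f(x_4) = 5*0.0839^2 - 1*0.0839 + 0.59*|0.0839| = 0.0008


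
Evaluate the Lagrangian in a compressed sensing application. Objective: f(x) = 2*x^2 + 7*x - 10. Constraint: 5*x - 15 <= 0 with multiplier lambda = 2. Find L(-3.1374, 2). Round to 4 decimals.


Step 1: Evaluate f(x).
f(-3.1374) = 2*(-3.1374)^2 + 7*(-3.1374) - 10 = -12.2752
Step 2: Evaluate g(x).
g(-3.1374) = 5*-3.1374 - 15 = -30.687
Step 3: Compute Lagrangian.
L = -12.2752 + 2*-30.687 = -73.6492


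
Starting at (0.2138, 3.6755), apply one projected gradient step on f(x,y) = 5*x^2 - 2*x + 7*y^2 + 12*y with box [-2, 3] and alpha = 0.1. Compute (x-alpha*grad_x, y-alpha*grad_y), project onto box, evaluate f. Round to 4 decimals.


Step 1: Compute gradient at (0.2138, 3.6755).
grad_x = 2*5*0.2138 - 2 = 0.138
grad_y = 2*7*3.6755 + 12 = 63.457
Step 2: Gradient step.
x_raw = 0.2138 - 0.1*0.138 = 0.2
y_raw = 3.6755 - 0.1*63.457 = -2.6702
Step 3: Project onto [-2, 3].
x_proj = clip(0.2) = 0.2
y_proj = clip(-2.6702) = -2.0
Step 4: Evaluate f.
f(0.2, -2.0) = 3.8


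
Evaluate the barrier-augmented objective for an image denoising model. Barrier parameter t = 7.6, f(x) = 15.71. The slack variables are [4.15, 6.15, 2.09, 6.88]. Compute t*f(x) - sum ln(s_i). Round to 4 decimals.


Step 1: Compute log-barrier.
ln values: [1.4231, 1.8165, 0.7372, 1.9286]
phi = -(1.4231 + 1.8165 + 0.7372 + 1.9286) = -5.9053
Step 2: Compute augmented objective.
t*f(x) = 7.6*15.71 = 119.396
Total = 119.396 - 5.9053 = 113.4907


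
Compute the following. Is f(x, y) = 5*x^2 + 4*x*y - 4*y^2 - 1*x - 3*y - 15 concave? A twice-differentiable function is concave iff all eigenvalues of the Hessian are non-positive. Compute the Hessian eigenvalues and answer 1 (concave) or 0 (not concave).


The Hessian of f(x,y) = 5*x^2 + 4*x*y - 4*y^2 - 1*x - 3*y - 15 is:
H = [[10, 4], [4, -8]]
Trace = 10 - 8 = 2
Determinant = 10*-8 - (4)^2 = -96
Discriminant = (2)^2 - 4*-96 = 388.0
Eigenvalues: lambda_1 = -8.8489, lambda_2 = 10.8489
The function is not concave.

0


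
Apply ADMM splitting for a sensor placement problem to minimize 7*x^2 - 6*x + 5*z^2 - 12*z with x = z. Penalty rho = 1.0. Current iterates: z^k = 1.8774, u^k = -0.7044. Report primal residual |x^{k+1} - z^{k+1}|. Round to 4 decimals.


ADMM iteration with rho = 1.0, z^k = 1.8774, u^k = -0.7044
Step 1: x-update.
Minimize 7*x^2 - 6*x + (1.0/2)*(x - 1.8774 - 0.7044)^2
FOC: (2*7 + 1.0)*x = 6 + 1.0*(1.8774 + 0.7044)
x^{k+1} = 0.5721
Step 2: z-update.
Minimize 5*z^2 - 12*z + (1.0/2)*(0.5721 - z - 0.7044)^2
FOC: (2*5 + 1.0)*z = 12 + 1.0*(0.5721 - 0.7044)
z^{k+1} = 1.0789
Step 3: u-update.
u^{k+1} = -0.7044 + 0.5721 - 1.0789 = -1.2112
Step 4: Primal residual = |0.5721 - 1.0789| = 0.5068


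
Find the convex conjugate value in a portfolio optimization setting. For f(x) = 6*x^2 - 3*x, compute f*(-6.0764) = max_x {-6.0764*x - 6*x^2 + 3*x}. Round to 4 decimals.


f*(y) = sup_x {y*x - a*x^2 - b*x} = sup_x {(y-b)*x - a*x^2}
FOC: (y - b) - 2a*x = 0 => x* = (y - b)/(2a)
x* = (-6.0764 + 3)/(2*6) = -0.2564
f*(-6.0764) = (y-b)^2/(4a) = (-6.0764 + 3)^2/(4*6)
= 9.4642/24 = 0.3943


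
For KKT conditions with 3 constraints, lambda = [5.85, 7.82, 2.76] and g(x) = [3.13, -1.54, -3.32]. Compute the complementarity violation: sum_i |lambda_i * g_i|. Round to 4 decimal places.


KKT complementary slackness check:
lambda_1 * g_1 = 5.85 * 3.13 = 18.3105
lambda_2 * g_2 = 7.82 * -1.54 = -12.0428
lambda_3 * g_3 = 2.76 * -3.32 = -9.1632
Total violation = 18.3105 + 12.0428 + 9.1632 = 39.5165


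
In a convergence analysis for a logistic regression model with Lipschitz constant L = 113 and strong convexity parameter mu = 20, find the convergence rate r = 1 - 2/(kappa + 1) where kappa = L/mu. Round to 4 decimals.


Step 1: Compute the condition number.
kappa = L/mu = 113/20 = 5.65
Step 2: Compute the convergence rate.
r = 1 - 2/(kappa + 1) = 1 - 2*mu/(L + mu) = (L - mu)/(L + mu) = 93/133 = 0.6992


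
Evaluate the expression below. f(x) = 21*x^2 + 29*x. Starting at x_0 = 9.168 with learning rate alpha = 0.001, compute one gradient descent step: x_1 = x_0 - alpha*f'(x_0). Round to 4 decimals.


We compute the gradient at x_0 and apply the update.
f'(x) = 42*x + 29
f'(9.168) = 42*9.168 + 29 = 414.056
x_1 = 9.168 - 0.001*414.056 = 8.7539


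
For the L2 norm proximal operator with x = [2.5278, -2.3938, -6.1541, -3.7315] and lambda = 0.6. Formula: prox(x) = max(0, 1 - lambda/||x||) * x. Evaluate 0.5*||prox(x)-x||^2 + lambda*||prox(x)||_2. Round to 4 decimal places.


Step 1: Compute ||x||.
||x|| = 7.9948
Step 2: Compute scaling factor.
scale = max(0, 1 - 0.6/7.9948) = 0.925
Step 3: prox(x) = [2.3381, -2.2141, -5.6922, -3.4515]
||prox(x)|| = 7.3948
Step 4: Proximal objective.
0.5*||prox-x||^2 = 0.18
lambda*||prox|| = 4.4369
Total = 4.6169


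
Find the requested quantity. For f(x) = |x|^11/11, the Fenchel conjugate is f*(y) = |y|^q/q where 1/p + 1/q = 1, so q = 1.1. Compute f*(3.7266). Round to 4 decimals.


The conjugate exponent q satisfies 1/p + 1/q = 1.
p = 11, so q = 11/(11 - 1) = 1.1
|y|^q = 3.7266^1.1 = 4.2505
f*(3.7266) = 4.2505 / 1.1 = 3.8641


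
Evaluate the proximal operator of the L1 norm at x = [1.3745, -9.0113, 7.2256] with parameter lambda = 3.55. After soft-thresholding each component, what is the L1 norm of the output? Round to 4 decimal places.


Soft-thresholding with lambda = 3.55:
prox(1.3745) = sign(1.3745)*max(|1.3745| - 3.55, 0) = 0.0
prox(-9.0113) = sign(-9.0113)*max(|-9.0113| - 3.55, 0) = -5.4613
prox(7.2256) = sign(7.2256)*max(|7.2256| - 3.55, 0) = 3.6756
prox(x) = [0.0, -5.4613, 3.6756]
||prox(x)||_1 = 0.0 + 5.4613 + 3.6756 = 9.1369


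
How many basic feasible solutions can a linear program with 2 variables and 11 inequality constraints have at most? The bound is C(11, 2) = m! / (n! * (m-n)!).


Each vertex corresponds to some choice of n active constraints out of m, so the number of vertices is at most C(m, n) = m! / (n!(m-n)!).
m = 11, n = 2
Numerator: 11 * 10
Denominator: 2! = 2
C(11, 2) = 55


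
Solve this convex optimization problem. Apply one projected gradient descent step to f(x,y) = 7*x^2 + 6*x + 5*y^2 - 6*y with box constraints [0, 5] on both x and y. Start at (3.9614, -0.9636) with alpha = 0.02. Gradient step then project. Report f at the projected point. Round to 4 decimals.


Step 1: Compute gradient at (3.9614, -0.9636).
grad_x = 2*7*3.9614 + 6 = 61.4596
grad_y = 2*5*-0.9636 - 6 = -15.636
Step 2: Gradient step.
x_raw = 3.9614 - 0.02*61.4596 = 2.7322
y_raw = -0.9636 - 0.02*-15.636 = -0.6509
Step 3: Project onto [0, 5].
x_proj = clip(2.7322) = 2.7322
y_proj = clip(-0.6509) = 0.0
Step 4: Evaluate f.
f(2.7322, 0.0) = 68.648


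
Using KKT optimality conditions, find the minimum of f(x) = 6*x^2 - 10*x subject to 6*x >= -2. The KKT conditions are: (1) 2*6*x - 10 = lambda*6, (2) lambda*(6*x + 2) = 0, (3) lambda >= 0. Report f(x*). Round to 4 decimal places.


Step 1: Try lambda = 0 (constraint inactive).
Stationarity: 2*6*x - 10 = 0
x* = 10/(2*6) = 5/6 = 0.8333 (rounded; the exact value 5/6 is used below)
Check constraint: 6*0.8333 = 4.9998 >= -2 -- satisfied.
Step 2: Compute optimal value.
f(x*) = 6*(5/6)^2 - 10*(5/6) = -4.1667


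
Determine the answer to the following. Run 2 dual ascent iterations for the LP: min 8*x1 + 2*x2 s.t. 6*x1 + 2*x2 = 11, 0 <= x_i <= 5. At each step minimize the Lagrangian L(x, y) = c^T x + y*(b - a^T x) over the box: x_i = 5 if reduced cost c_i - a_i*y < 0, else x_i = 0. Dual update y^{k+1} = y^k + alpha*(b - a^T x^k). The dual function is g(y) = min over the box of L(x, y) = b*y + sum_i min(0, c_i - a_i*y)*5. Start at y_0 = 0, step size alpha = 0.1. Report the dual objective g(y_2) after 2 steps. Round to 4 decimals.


Dual ascent for LP: min 8*x1 + 2*x2, 6*x1 + 2*x2 = 11, 0 <= x_i <= 5
Step 1: y^k = 0.0, reduced costs: (8.0, 2.0)
  x^k = (0.0, 0.0), subgradient = b - a^T x = 11.0
  y^{k+1} = 0.0 + 0.1*11.0 = 1.1
Step 2: y^k = 1.1, reduced costs: (1.4, -0.2)
  x^k = (0.0, 5.0), subgradient = b - a^T x = 1.0
  y^{k+1} = 1.1 + 0.1*1.0 = 1.2
Dual objective at y_2 = 1.2: reduced costs (0.8, -0.4), box minimizer x = (0.0, 5.0)
g(y_2) = b*y + (c1 - a1*y)*x1 + (c2 - a2*y)*x2 = 11*1.2 + 0.8*0.0 + (-0.4)*5.0 = 13.2 + 0.0 - 2.0 = 11.2


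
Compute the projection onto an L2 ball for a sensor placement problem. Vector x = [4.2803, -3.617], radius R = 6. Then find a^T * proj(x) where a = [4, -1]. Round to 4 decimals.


Step 1: Compute ||x|| (intermediates to 6 decimals).
||x|| = sqrt(4.2803^2 + (-3.617)^2) = 5.603897
Step 2: Project.
Since ||x|| <= R, proj = x (no scaling needed).
proj(x) = [4.2803, -3.617]
Step 3: Dot product.
a^T * proj(x) = 4*4.2803 - 1*(-3.617) = 20.7382


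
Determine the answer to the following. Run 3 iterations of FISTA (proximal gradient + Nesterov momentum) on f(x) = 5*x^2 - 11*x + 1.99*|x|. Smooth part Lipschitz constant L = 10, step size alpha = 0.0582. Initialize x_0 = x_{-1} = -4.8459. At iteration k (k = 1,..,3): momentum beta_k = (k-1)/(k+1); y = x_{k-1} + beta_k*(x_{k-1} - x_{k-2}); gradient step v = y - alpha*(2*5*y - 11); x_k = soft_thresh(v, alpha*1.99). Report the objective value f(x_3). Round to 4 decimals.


FISTA on f(x) = 5*x^2 - 11*x + 1.99*|x|
L = 10, alpha = 0.0582
Iteration 1: beta = 0.0, y = -4.8459 + 0.0*(-4.8459 + 4.8459) = -4.8459
  grad(y) = -59.459, v = y - alpha*grad = -1.3854
  prox(v) = soft_thresh(-1.3854, 0.1158) = -1.2696
Iteration 2: beta = 0.3333, y = -1.2696 + 0.3333*(-1.2696 + 4.8459) = -0.0775
  grad(y) = -11.7746, v = y - alpha*grad = 0.6078
  prox(v) = soft_thresh(0.6078, 0.1158) = 0.492
Iteration 3: beta = 0.5, y = 0.492 + 0.5*(0.492 + 1.2696) = 1.3728
  grad(y) = 2.7279, v = y - alpha*grad = 1.214
  prox(v) = soft_thresh(1.214, 0.1158) = 1.0982
f(x_3) = 5*1.0982^2 - 11*1.0982 + 1.99*|1.0982| = -3.8645


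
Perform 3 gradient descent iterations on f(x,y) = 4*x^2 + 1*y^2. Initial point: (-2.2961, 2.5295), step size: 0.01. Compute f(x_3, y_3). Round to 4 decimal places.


Gradient descent on f(x,y) = 4*x^2 + 1*y^2.
Starting point: (-2.2961, 2.5295), alpha = 0.01
Step 1: grad_x = 2*4*-2.2961 = -18.3688, grad_y = 2*1*2.5295 = 5.059
  x_1 = -2.2961 - 0.01*-18.3688 = -2.1124
  y_1 = 2.5295 - 0.01*5.059 = 2.4789
Step 2: grad_x = 2*4*-2.1124 = -16.8993, grad_y = 2*1*2.4789 = 4.9578
  x_2 = -2.1124 - 0.01*-16.8993 = -1.9434
  y_2 = 2.4789 - 0.01*4.9578 = 2.4293
Step 3: grad_x = 2*4*-1.9434 = -15.5474, grad_y = 2*1*2.4293 = 4.8587
  x_3 = -1.9434 - 0.01*-15.5474 = -1.7879
  y_3 = 2.4293 - 0.01*4.8587 = 2.3807
f(-1.7879, 2.3807) = 4*(-1.7879)^2 + 1*2.3807^2 = 18.4549


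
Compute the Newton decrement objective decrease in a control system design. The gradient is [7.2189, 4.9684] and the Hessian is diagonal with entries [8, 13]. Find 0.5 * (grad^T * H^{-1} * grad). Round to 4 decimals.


Step 1: H is diagonal, so H^(-1) * g = [0.9024, 0.3822].
Step 2: g^T H^(-1) g = sum_i g_i^2 / H_ii
  = (7.2189)^2/8 + (4.9684)^2/13
  = 6.5141 + 1.8988 = 8.4129
Step 3: Objective decrease = 0.5 * g^T H^(-1) g = 4.2065
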